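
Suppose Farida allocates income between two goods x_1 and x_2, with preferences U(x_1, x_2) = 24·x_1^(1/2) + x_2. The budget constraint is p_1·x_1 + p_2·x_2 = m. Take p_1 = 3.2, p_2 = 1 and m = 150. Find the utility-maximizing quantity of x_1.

MU_x_1 = 12/√x_1, MU_x_2 = 1. Tangency: 12/√x_1 = p_1/p_2.
Solve: √x_1 = 12·p_2/p_1, so x_1*(p_1,p_2) = (12·p_2/p_1)², and x_2* = (m − p_1·x_1*)/p_2.
Plugging in: x_1* = (12·1/3.2)² = 14.0625.

x_1* = 14.0625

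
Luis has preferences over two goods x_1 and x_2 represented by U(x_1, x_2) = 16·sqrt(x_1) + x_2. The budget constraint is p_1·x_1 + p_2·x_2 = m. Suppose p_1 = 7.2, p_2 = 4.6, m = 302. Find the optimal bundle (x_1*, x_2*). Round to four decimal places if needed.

x_1* = 26.1235, x_2* = 24.7633

Set MRS = p_1/p_2: 8·x_1^(−1/2) = p_1/p_2.
Solve: √x_1 = 8·p_2/p_1, so x_1*(p_1,p_2) = (8·p_2/p_1)², and x_2* = (m − p_1·x_1*)/p_2.
Plugging in: x_1* = (8·4.6/7.2)² = 26.1235, x_2* = 24.7633.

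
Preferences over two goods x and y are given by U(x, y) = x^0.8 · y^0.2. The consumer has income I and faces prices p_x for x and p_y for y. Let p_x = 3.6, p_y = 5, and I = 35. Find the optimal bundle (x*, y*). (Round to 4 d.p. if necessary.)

x* = 7.7778, y* = 1.4

MU_x/MU_y = (0.8·y)/(0.2·x); tangency sets this equal to p_x/p_y.
So 0.8·p_y·y = 0.2·p_x·x; combined with the budget, a share 0.8 of income goes to x.
Demand: x*(p_x,p_y,I) = 0.8·I/p_x and y* = 0.2·I/p_y.
At p_x=3.6, p_y=5, I=35: x* = 0.8·35/3.6 = 7.7778, y* = 1.4.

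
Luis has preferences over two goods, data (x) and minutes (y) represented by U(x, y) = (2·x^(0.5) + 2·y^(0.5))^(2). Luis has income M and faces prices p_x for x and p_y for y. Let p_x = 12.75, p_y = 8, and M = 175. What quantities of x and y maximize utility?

x* = 5.2918, y* = 13.4413

With the ratio pinned down, the budget gives x* = M/(p_x + p_y·(y/x)) and y* = (y/x)·x*.
Numerically y/x = 2.540039, so x* = 175/(12.75 + 8·2.540039) = 5.2918 and y* = 2.540039·5.2918 = 13.4413.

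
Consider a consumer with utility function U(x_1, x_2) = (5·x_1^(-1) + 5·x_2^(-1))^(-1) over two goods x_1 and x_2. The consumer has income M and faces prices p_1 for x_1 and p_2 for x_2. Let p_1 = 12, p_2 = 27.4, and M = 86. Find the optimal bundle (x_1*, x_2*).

MU_x_1 ∝ 5·x_1^(-2), MU_x_2 ∝ 5·x_2^(-2), so MRS = (x_2/x_1)^(2) = p_1/p_2.
Solve for the ratio: x_2/x_1 = [p_1/p_2]^(0.5).
With the ratio pinned down, the budget gives x_1* = M/(p_1 + p_2·(x_2/x_1)) and x_2* = (x_2/x_1)·x_1*.
Numerically x_2/x_1 = 0.661783, so x_1* = 86/(12 + 27.4·0.661783) = 2.854 and x_2* = 0.661783·2.854 = 1.8887.

x_1* = 2.854, x_2* = 1.8887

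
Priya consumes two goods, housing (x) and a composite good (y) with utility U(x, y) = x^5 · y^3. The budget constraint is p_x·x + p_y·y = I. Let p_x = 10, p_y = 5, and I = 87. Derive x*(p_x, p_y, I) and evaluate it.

Demand: x*(p_x,p_y,I) = 0.625·I/p_x and y* = 0.375·I/p_y.
At p_x=10, p_y=5, I=87: x* = 0.625·87/10 = 5.4375.

x* = 5.4375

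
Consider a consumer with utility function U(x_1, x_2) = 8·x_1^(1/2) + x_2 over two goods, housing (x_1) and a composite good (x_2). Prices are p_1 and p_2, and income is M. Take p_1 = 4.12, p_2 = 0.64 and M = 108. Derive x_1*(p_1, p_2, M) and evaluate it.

x_1* = 0.3861

MU_x_1 = 4/√x_1, MU_x_2 = 1. Tangency: 4/√x_1 = p_1/p_2.
Solve: √x_1 = 4·p_2/p_1, so x_1*(p_1,p_2) = (4·p_2/p_1)², and x_2* = (M − p_1·x_1*)/p_2.
Plugging in: x_1* = (4·0.64/4.12)² = 0.3861.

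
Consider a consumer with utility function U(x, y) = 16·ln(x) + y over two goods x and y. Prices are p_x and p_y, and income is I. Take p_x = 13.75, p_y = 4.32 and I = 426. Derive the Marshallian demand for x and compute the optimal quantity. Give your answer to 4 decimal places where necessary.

Set MRS = p_x/p_y: (16/x)/1 = p_x/p_y.
So x*(p_x,p_y) = 16·p_y/p_x, independent of income; and y* = (I − 16·p_y)/p_y.
At the given prices: x* = 16·4.32/13.75 = 5.0269.

x* = 5.0269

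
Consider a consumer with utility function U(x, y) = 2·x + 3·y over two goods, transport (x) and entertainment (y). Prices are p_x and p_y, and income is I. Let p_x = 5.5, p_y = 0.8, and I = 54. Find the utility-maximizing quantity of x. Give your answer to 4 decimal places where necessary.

Linear utility — the consumer picks whichever good has higher MU/price: 2/5.5 = 0.3636 vs 3/0.8 = 3.75.
y gives more utility per dollar, so spend all income on y: y* = I/p_y, x* = 0.
Numerically: x* = 0, y* = 67.5.

x* = 0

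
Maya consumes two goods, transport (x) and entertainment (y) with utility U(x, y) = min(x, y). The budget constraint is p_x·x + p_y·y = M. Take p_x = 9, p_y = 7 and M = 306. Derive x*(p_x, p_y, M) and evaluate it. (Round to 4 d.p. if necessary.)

x* = 19.125

With perfect complements, no substitution: consume in ratio x:y = 1:1.
Budget: p_x·x + p_y·x = M, so (p_x + p_y)·x = M.
Demand: x*(p_x,p_y,M) = M/(p_x + p_y), y* = M/(p_x + p_y).
Here 9 + 7 = 16, giving x* = 19.125.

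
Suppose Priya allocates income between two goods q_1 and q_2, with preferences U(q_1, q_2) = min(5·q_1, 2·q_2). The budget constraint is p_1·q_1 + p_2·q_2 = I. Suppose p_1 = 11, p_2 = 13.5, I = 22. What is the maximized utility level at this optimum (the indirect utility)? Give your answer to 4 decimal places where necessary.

V = 2.4581

With perfect complements, no substitution: consume in ratio q_1:q_2 = 2:5.
Budget: p_1·q_1 + p_2·(5/2)·q_1 = I, so (2·p_1 + 5·p_2)·q_1 = 2·I.
Demand: q_1*(p_1,p_2,I) = 2·I/(2·p_1 + 5·p_2), q_2* = 5·I/(2·p_1 + 5·p_2).
Here 2·11 + 5·13.5 = 89.5, giving q_1* = 0.4916 and q_2* = 1.2291.
Utility at the optimum: U(0.4916, 1.2291) = 2.4581.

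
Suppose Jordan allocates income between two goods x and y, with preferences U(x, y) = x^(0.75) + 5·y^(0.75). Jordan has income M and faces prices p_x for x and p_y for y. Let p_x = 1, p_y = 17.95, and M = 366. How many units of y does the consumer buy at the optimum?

From the CES first-order condition, (1/5)·(y/x)^(0.25) = p_x/p_y.
Hence y/x = (5·p_x/p_y)^(1/(0.25)), i.e. raised to the 4 power.
With the ratio pinned down, the budget gives x* = M/(p_x + p_y·(y/x)) and y* = (y/x)·x*.
Numerically y/x = 0.00602, so x* = 366/(1 + 17.95·0.00602) = 330.3054 and y* = 0.00602·330.3054 = 1.9886.

y* = 1.9886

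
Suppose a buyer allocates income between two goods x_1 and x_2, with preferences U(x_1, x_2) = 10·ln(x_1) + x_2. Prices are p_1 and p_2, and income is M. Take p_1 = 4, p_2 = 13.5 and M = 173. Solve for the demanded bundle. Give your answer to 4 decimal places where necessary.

x_1* = 33.75, x_2* = 2.8148

MU_x_1 = 10/x_1, MU_x_2 = 1. Tangency: 10/x_1 = p_1/p_2.
So x_1*(p_1,p_2) = 10·p_2/p_1, independent of income; and x_2* = (M − 10·p_2)/p_2.
At the given prices: x_1* = 10·13.5/4 = 33.75, and x_2* = 2.8148.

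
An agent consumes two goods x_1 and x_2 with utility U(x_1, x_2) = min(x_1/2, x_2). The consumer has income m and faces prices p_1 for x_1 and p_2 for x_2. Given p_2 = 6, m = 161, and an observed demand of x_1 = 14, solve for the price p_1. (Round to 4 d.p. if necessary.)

Leontief preferences: the optimum is at the kink where x_1/2 = x_2/1, i.e. x_2 = (1/2)·x_1.
Budget: p_1·x_1 + p_2·(1/2)·x_1 = m, so (2·p_1 + p_2)·x_1 = 2·m.
Demand: x_1*(p_1,p_2,m) = 2·m/(2·p_1 + p_2), x_2* = m/(2·p_1 + p_2).
Set x_1* = 14 in the demand function and solve for p_1: p_1 = 8.5.

p_1 = 8.5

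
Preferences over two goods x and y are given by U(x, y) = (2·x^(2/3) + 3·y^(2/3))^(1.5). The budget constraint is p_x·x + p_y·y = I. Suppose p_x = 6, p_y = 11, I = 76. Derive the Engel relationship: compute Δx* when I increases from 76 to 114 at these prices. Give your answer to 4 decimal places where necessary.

From the CES first-order condition, (2/3)·(y/x)^(1/3) = p_x/p_y.
Solve for the ratio: y/x = [(3/2)·p_x/p_y]^(3).
With the ratio pinned down, the budget gives x* = I/(p_x + p_y·(y/x)) and y* = (y/x)·x*.
Numerically y/x = 0.547708, so x* = 76/(6 + 11·0.547708) = 6.3203.
At I' = 114: x* = 9.4804. Change: 9.4804 − 6.3203 = 3.1601.

Δx* = 3.1601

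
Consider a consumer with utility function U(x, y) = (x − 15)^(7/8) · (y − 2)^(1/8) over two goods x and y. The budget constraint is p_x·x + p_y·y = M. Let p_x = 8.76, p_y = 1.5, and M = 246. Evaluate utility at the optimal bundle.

This is Cobb-Douglas in (x−15, y−2): tangency gives 0.875·p_y·(y−2) = 0.125·p_x·(x−15).
After buying the subsistence bundle (15, 2), a share 0.875 of the remaining income goes to x: x* = 15 + 0.875·(M − 15p_x − 2p_y)/p_x.
Discretionary income = 246 − 15·8.76 − 2·1.5 = 111.6; x* = 15 + 0.875·111.6/8.76 = 26.1473; y* = 2 + 0.125·111.6/1.5 = 11.3.
Utility at the optimum: U(26.1473, 11.3) = 10.8976.

V = 10.8976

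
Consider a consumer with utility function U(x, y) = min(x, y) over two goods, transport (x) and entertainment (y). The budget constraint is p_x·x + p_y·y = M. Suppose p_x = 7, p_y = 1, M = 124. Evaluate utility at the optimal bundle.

Demand: x*(p_x,p_y,M) = M/(p_x + p_y), y* = M/(p_x + p_y).
Here 7 + 1 = 8, giving x* = 15.5 and y* = 15.5.
Utility at the optimum: U(15.5, 15.5) = 15.5.

V = 15.5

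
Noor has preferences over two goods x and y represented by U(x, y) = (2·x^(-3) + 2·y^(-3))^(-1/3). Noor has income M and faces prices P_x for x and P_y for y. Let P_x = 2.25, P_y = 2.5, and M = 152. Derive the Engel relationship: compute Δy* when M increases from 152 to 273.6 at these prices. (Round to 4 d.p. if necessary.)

MU_x ∝ 2·x^(-4), MU_y ∝ 2·y^(-4), so MRS = (y/x)^(4) = P_x/P_y.
Solve for the ratio: y/x = [P_x/P_y]^(0.25).
Substitute y = (y/x)·x into the budget: x* = M/(P_x + P_y·(y/x)).
Numerically y/x = 0.974004, so x* = 152/(2.25 + 2.5·0.974004) = 32.4439 and y* = 0.974004·32.4439 = 31.6005.
At M' = 273.6: y* = 56.8809. Change: 56.8809 − 31.6005 = 25.2804.

Δy* = 25.2804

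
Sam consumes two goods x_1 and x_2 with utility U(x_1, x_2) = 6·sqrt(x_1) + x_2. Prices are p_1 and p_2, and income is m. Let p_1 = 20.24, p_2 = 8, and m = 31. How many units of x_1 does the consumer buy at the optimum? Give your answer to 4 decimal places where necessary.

x_1* = 1.4061

Thus x_1* = (3·p_2/p_1)² — independent of m — with the rest of income spent on x_2.
Plugging in: x_1* = (3·8/20.24)² = 1.4061.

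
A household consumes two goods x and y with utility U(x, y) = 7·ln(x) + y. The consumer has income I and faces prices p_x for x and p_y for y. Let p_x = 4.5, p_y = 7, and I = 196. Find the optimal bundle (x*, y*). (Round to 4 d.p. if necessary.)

x* = 10.8889, y* = 21

MU_x = 7/x, MU_y = 1. Tangency: 7/x = p_x/p_y.
So x*(p_x,p_y) = 7·p_y/p_x, independent of income; and y* = (I − 7·p_y)/p_y.
At the given prices: x* = 7·7/4.5 = 10.8889, and y* = 21.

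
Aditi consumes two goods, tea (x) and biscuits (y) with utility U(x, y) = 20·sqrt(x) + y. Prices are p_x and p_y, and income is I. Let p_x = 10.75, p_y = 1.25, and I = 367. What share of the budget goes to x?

MU_x = 10/√x, MU_y = 1. Tangency: 10/√x = p_x/p_y.
Solve: √x = 10·p_y/p_x, so x*(p_x,p_y) = (10·p_y/p_x)², and y* = (I − p_x·x*)/p_y.
Plugging in: x* = (10·1.25/10.75)² = 1.3521, y* = 281.9721.
Expenditure on x: 10.75·1.3521 = 14.5349; share = 0.0396.

share on x = 0.0396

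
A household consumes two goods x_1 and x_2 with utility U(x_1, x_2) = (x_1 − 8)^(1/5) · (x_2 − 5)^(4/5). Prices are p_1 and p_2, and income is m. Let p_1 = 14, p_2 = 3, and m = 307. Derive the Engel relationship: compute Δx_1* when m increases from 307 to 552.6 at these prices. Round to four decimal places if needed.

Δx_1* = 3.5086

MRS = (1/4)·(x_2−5)/(x_1−8). Tangency with p_1/p_2 gives x_2−5 = 4·(p_1/p_2)·(x_1−8).
After buying the subsistence bundle (8, 5), a share 0.2 of the remaining income goes to x_1: x_1* = 8 + 0.2·(m − 8p_1 − 5p_2)/p_1.
Discretionary income = 307 − 8·14 − 5·3 = 180; x_1* = 8 + 0.2·180/14 = 10.5714.
At m' = 552.6: x_1* = 14.08. Change: 14.08 − 10.5714 = 3.5086.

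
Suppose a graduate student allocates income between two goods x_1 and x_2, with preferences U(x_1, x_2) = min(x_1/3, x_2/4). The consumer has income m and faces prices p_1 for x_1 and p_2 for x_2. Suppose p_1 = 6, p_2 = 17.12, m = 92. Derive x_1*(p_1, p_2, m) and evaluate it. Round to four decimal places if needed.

With perfect complements, no substitution: consume in ratio x_1:x_2 = 3:4.
Budget: p_1·x_1 + p_2·(4/3)·x_1 = m, so (3·p_1 + 4·p_2)·x_1 = 3·m.
Demand: x_1*(p_1,p_2,m) = 3·m/(3·p_1 + 4·p_2), x_2* = 4·m/(3·p_1 + 4·p_2).
Here 3·6 + 4·17.12 = 86.48, giving x_1* = 3.1915.

x_1* = 3.1915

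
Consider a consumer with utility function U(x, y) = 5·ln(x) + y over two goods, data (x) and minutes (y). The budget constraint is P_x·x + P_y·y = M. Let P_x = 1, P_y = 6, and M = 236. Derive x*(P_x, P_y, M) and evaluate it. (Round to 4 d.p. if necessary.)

x* = 30

So x*(P_x,P_y) = 5·P_y/P_x, independent of income; and y* = (M − 5·P_y)/P_y.
At the given prices: x* = 5·6/1 = 30.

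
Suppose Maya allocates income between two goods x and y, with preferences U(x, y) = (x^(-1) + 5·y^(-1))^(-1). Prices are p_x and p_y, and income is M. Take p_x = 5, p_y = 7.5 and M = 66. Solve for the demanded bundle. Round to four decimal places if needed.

MRS = MU_x/MU_y = (1/5)·(y/x)^(2). Set equal to p_x/p_y.
Hence y/x = (5·p_x/p_y)^(1/(2)), i.e. raised to the 0.5 power.
Substitute y = (y/x)·x into the budget: x* = M/(p_x + p_y·(y/x)).
Numerically y/x = 1.825742, so x* = 66/(5 + 7.5·1.825742) = 3.5307 and y* = 1.825742·3.5307 = 6.4462.

x* = 3.5307, y* = 6.4462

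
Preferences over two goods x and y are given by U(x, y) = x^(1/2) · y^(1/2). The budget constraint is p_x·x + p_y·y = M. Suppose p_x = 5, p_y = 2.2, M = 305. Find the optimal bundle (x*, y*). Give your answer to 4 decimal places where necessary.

At p_x=5, p_y=2.2, M=305: x* = 0.5·305/5 = 30.5, y* = 69.3182.

x* = 30.5, y* = 69.3182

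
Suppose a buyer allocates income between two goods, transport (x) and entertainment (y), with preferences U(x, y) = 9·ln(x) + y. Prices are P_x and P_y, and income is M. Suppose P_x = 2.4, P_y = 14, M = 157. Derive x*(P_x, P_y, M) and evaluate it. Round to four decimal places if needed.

MU_x = 9/x, MU_y = 1. Tangency: 9/x = P_x/P_y.
So x*(P_x,P_y) = 9·P_y/P_x, independent of income; and y* = (M − 9·P_y)/P_y.
At the given prices: x* = 9·14/2.4 = 52.5.

x* = 52.5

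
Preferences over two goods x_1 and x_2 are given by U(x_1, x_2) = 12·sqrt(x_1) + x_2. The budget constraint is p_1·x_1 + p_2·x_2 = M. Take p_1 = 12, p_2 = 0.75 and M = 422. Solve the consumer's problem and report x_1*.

x_1* = 0.1406

Plugging in: x_1* = (6·0.75/12)² = 0.1406.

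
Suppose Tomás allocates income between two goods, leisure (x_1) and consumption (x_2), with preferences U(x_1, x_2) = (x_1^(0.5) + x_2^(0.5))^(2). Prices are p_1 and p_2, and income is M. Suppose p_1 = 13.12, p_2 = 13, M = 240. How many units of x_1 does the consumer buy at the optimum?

x_1* = 9.1043

MU_x_1 ∝ x_1^(-0.5), MU_x_2 ∝ x_2^(-0.5), so MRS = (x_2/x_1)^(0.5) = p_1/p_2.
Solve for the ratio: x_2/x_1 = [p_1/p_2]^(2).
Substitute x_2 = (x_2/x_1)·x_1 into the budget: x_1* = M/(p_1 + p_2·(x_2/x_1)).
Numerically x_2/x_1 = 1.018547, so x_1* = 240/(13.12 + 13·1.018547) = 9.1043.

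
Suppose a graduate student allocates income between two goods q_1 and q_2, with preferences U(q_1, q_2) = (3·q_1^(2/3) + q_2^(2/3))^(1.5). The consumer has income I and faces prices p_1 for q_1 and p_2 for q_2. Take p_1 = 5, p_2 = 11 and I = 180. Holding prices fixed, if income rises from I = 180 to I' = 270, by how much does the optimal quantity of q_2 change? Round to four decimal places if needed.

Δq_2* = 0.0621

MRS = MU_q_1/MU_q_2 = 3·(q_2/q_1)^(1/3). Set equal to p_1/p_2.
Solve for the ratio: q_2/q_1 = [(1/3)·p_1/p_2]^(3).
With the ratio pinned down, the budget gives q_1* = I/(p_1 + p_2·(q_2/q_1)) and q_2* = (q_2/q_1)·q_1*.
Numerically q_2/q_1 = 0.003478, so q_1* = 180/(5 + 11·0.003478) = 35.7266 and q_2* = 0.003478·35.7266 = 0.1243.
At I' = 270: q_2* = 0.1864. Change: 0.1864 − 0.1243 = 0.0621.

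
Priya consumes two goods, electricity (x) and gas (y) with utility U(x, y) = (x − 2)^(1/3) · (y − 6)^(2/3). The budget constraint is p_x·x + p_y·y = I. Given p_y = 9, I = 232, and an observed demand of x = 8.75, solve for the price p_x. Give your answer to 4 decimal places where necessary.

p_x = 8

MRS = (1/2)·(y−6)/(x−2). Tangency with p_x/p_y gives y−6 = 2·(p_x/p_y)·(x−2).
After buying the subsistence bundle (2, 6), a share 1/3 of the remaining income goes to x: x* = 2 + 1/3·(I − 2p_x − 6p_y)/p_x.
Set x* = 8.75 in the demand function and solve for p_x: p_x = 8.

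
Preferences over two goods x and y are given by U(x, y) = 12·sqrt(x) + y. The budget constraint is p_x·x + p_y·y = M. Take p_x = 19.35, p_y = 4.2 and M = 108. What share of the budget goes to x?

Utility is quasi-linear in y; the FOC for x is 6/√x = p_x/p_y.
Thus x* = (6·p_y/p_x)² — independent of M — with the rest of income spent on y.
Plugging in: x* = (6·4.2/19.35)² = 1.6961, y* = 17.9003.
Expenditure on x: 19.35·1.6961 = 32.8186; share = 0.3039.

share on x = 0.3039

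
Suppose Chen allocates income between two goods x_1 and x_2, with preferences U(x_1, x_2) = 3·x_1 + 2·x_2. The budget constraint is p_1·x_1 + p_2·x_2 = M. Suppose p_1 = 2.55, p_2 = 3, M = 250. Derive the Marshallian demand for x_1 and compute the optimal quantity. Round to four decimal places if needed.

Perfect substitutes: compare marginal utility per dollar. 3/p_1 vs 2/p_2 → 1.1765 vs 0.6667.
x_1 gives more utility per dollar, so spend all income on x_1: x_1* = M/p_1, x_2* = 0.
Numerically: x_1* = 98.0392, x_2* = 0.

x_1* = 98.0392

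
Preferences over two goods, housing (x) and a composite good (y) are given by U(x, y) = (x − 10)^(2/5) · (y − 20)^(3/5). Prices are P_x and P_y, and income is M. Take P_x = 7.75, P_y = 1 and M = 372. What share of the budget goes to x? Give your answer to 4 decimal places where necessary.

MRS = (2/3)·(y−20)/(x−10). Tangency with P_x/P_y gives y−20 = (3/2)·(P_x/P_y)·(x−10).
Substituting into the budget: x* = 10 + 0.4·(M − 10·P_x − 20·P_y)/P_x, and y* = 20 + 0.6·(…)/P_y.
Discretionary income = 372 − 10·7.75 − 20·1 = 274.5; x* = 10 + 0.4·274.5/7.75 = 24.1677; y* = 20 + 0.6·274.5/1 = 184.7.
Expenditure on x: 7.75·24.1677 = 187.3; share = 0.5035.

share on x = 0.5035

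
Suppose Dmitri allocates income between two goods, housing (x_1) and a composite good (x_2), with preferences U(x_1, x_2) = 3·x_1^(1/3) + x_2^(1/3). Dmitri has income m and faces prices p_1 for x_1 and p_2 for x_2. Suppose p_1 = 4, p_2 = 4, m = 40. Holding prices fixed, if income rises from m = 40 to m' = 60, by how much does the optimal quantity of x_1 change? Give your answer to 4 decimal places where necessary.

MU_x_1 ∝ 3·x_1^(-2/3), MU_x_2 ∝ x_2^(-2/3), so MRS = 3·(x_2/x_1)^(2/3) = p_1/p_2.
Hence x_2/x_1 = ((1/3)·p_1/p_2)^(1/(2/3)), i.e. raised to the 1.5 power.
Substitute x_2 = (x_2/x_1)·x_1 into the budget: x_1* = m/(p_1 + p_2·(x_2/x_1)).
Numerically x_2/x_1 = 0.19245, so x_1* = 40/(4 + 4·0.19245) = 8.3861.
At m' = 60: x_1* = 12.5791. Change: 12.5791 − 8.3861 = 4.193.

Δx_1* = 4.193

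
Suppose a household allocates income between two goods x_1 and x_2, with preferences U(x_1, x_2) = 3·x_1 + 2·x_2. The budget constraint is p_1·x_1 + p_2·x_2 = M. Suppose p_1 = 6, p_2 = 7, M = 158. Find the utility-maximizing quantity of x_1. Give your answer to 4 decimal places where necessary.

Perfect substitutes: compare marginal utility per dollar. 3/p_1 vs 2/p_2 → 0.5 vs 0.2857.
x_1 gives more utility per dollar, so spend all income on x_1: x_1* = M/p_1, x_2* = 0.
Numerically: x_1* = 26.3333, x_2* = 0.

x_1* = 26.3333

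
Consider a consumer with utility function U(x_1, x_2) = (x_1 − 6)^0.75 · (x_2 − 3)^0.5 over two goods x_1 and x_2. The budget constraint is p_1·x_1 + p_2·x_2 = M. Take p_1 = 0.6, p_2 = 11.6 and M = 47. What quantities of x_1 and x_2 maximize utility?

x_1* = 14.6, x_2* = 3.2966

Substituting into the budget: x_1* = 6 + 0.6·(M − 6·p_1 − 3·p_2)/p_1, and x_2* = 3 + 0.4·(…)/p_2.
Discretionary income = 47 − 6·0.6 − 3·11.6 = 8.6; x_1* = 6 + 0.6·8.6/0.6 = 14.6; x_2* = 3 + 0.4·8.6/11.6 = 3.2966.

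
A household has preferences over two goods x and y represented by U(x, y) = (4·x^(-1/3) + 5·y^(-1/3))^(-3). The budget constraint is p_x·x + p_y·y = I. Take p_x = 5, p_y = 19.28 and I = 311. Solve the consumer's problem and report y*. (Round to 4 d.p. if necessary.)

y* = 10.0588

MRS = MU_x/MU_y = (4/5)·(y/x)^(4/3). Set equal to p_x/p_y.
Hence y/x = ((5/4)·p_x/p_y)^(1/(4/3)), i.e. raised to the 0.75 power.
Substitute y = (y/x)·x into the budget: x* = I/(p_x + p_y·(y/x)).
Numerically y/x = 0.429615, so x* = 311/(5 + 19.28·0.429615) = 23.4134 and y* = 0.429615·23.4134 = 10.0588.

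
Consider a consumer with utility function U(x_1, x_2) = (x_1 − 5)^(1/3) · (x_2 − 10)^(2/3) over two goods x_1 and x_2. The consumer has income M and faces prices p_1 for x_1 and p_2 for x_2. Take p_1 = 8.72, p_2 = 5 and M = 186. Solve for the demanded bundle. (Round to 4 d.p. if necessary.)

x_1* = 8.5321, x_2* = 22.32

This is Cobb-Douglas in (x_1−5, x_2−10): tangency gives 1/3·p_2·(x_2−10) = 2/3·p_1·(x_1−5).
Substituting into the budget: x_1* = 5 + 1/3·(M − 5·p_1 − 10·p_2)/p_1, and x_2* = 10 + 2/3·(…)/p_2.
Discretionary income = 186 − 5·8.72 − 10·5 = 92.4; x_1* = 5 + 1/3·92.4/8.72 = 8.5321; x_2* = 10 + 2/3·92.4/5 = 22.32.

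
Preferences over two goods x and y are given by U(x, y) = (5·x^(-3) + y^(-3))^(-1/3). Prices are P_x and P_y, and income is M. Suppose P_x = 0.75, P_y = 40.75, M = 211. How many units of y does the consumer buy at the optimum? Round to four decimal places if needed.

Numerically y/x = 0.246315, so x* = 211/(0.75 + 40.75·0.246315) = 19.56 and y* = 0.246315·19.56 = 4.8179.

y* = 4.8179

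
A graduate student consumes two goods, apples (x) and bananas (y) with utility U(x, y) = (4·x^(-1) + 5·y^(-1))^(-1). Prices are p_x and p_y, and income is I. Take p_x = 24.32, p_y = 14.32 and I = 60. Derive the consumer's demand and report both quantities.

x* = 1.3279, y* = 1.9348

MRS = MU_x/MU_y = (4/5)·(y/x)^(2). Set equal to p_x/p_y.
Solve for the ratio: y/x = [(5/4)·p_x/p_y]^(0.5).
With the ratio pinned down, the budget gives x* = I/(p_x + p_y·(y/x)) and y* = (y/x)·x*.
Numerically y/x = 1.457019, so x* = 60/(24.32 + 14.32·1.457019) = 1.3279 and y* = 1.457019·1.3279 = 1.9348.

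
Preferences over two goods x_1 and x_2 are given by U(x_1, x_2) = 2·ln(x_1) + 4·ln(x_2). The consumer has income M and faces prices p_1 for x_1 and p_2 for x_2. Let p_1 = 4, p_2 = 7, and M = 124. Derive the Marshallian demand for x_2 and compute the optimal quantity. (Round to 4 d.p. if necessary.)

Demand: x_1*(p_1,p_2,M) = 1/3·M/p_1 and x_2* = 2/3·M/p_2.
At p_1=4, p_2=7, M=124: x_2* = 2/3·124/7 = 11.8095.

x_2* = 11.8095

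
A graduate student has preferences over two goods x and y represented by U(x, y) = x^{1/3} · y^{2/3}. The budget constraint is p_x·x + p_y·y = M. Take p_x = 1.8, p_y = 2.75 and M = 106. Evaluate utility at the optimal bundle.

The MRS is (1/2)·y/x. Set MRS = p_x/p_y.
So 1/3·p_y·y = 2/3·p_x·x; combined with the budget, a share 1/3 of income goes to x.
Demand: x*(p_x,p_y,M) = 1/3·M/p_x and y* = 2/3·M/p_y.
At p_x=1.8, p_y=2.75, M=106: x* = 1/3·106/1.8 = 19.6296, y* = 25.697.
Utility at the optimum: U(19.6296, 25.697) = 23.4905.

V = 23.4905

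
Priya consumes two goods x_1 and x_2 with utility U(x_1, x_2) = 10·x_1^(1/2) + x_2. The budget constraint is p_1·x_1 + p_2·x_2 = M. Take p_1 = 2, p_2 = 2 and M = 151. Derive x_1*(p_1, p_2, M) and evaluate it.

Solve: √x_1 = 5·p_2/p_1, so x_1*(p_1,p_2) = (5·p_2/p_1)², and x_2* = (M − p_1·x_1*)/p_2.
Plugging in: x_1* = (5·2/2)² = 25.

x_1* = 25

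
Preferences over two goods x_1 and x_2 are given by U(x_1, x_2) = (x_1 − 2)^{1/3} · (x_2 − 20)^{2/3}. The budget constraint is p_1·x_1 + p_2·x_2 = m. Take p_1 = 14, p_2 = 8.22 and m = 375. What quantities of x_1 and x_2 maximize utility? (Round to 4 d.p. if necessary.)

Let x_1' = x_1−2, x_2' = x_2−20. MRS = (1/2)·x_2'/x_1' = p_1/p_2.
Substituting into the budget: x_1* = 2 + 1/3·(m − 2·p_1 − 20·p_2)/p_1, and x_2* = 20 + 2/3·(…)/p_2.
Discretionary income = 375 − 2·14 − 20·8.22 = 182.6; x_1* = 2 + 1/3·182.6/14 = 6.3476; x_2* = 20 + 2/3·182.6/8.22 = 34.8094.

x_1* = 6.3476, x_2* = 34.8094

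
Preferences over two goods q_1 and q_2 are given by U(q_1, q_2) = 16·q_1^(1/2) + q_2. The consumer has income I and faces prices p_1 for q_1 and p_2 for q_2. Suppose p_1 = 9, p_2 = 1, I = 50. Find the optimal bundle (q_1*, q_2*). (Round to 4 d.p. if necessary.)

q_1* = 0.7901, q_2* = 42.8889

Thus q_1* = (8·p_2/p_1)² — independent of I — with the rest of income spent on q_2.
Plugging in: q_1* = (8·1/9)² = 0.7901, q_2* = 42.8889.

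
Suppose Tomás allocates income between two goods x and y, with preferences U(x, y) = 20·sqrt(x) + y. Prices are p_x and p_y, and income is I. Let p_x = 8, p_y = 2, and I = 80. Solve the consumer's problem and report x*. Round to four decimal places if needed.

MU_x = 10/√x, MU_y = 1. Tangency: 10/√x = p_x/p_y.
Solve: √x = 10·p_y/p_x, so x*(p_x,p_y) = (10·p_y/p_x)², and y* = (I − p_x·x*)/p_y.
Plugging in: x* = (10·2/8)² = 6.25.

x* = 6.25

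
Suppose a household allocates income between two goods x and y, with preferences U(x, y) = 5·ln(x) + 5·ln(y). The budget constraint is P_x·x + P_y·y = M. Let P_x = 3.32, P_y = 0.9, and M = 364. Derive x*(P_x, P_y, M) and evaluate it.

MU_x/MU_y = (5·y)/(5·x); tangency sets this equal to P_x/P_y.
Rearranging, P_y·y = P_x·x. Substituting into the budget gives P_x·x·(1 + 1) = M.
Demand: x*(P_x,P_y,M) = 0.5·M/P_x and y* = 0.5·M/P_y.
At P_x=3.32, P_y=0.9, M=364: x* = 0.5·364/3.32 = 54.8193.

x* = 54.8193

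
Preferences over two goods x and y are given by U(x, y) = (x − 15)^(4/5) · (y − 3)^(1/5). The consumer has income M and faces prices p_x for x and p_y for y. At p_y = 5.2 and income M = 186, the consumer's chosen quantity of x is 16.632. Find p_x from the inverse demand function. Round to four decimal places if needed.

MRS = 4·(y−3)/(x−15). Tangency with p_x/p_y gives y−3 = (1/4)·(p_x/p_y)·(x−15).
After buying the subsistence bundle (15, 3), a share 0.8 of the remaining income goes to x: x* = 15 + 0.8·(M − 15p_x − 3p_y)/p_x.
Set x* = 16.632 in the demand function and solve for p_x: p_x = 10.

p_x = 10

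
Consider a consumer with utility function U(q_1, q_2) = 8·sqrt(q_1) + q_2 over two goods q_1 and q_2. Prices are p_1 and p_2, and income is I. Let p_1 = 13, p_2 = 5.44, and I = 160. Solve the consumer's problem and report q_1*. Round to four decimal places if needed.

q_1* = 2.8018

MU_q_1 = 4/√q_1, MU_q_2 = 1. Tangency: 4/√q_1 = p_1/p_2.
Thus q_1* = (4·p_2/p_1)² — independent of I — with the rest of income spent on q_2.
Plugging in: q_1* = (4·5.44/13)² = 2.8018.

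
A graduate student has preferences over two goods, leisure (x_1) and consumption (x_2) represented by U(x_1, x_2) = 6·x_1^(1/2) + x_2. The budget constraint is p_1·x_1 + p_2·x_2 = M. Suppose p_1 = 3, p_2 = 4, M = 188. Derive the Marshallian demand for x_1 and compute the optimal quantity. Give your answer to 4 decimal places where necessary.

Utility is quasi-linear in x_2; the FOC for x_1 is 3/√x_1 = p_1/p_2.
Thus x_1* = (3·p_2/p_1)² — independent of M — with the rest of income spent on x_2.
Plugging in: x_1* = (3·4/3)² = 16.

x_1* = 16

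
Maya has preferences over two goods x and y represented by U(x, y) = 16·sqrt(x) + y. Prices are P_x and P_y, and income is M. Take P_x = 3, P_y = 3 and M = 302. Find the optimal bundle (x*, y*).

x* = 64, y* = 36.6667

MU_x = 8/√x, MU_y = 1. Tangency: 8/√x = P_x/P_y.
Solve: √x = 8·P_y/P_x, so x*(P_x,P_y) = (8·P_y/P_x)², and y* = (M − P_x·x*)/P_y.
Plugging in: x* = (8·3/3)² = 64, y* = 36.6667.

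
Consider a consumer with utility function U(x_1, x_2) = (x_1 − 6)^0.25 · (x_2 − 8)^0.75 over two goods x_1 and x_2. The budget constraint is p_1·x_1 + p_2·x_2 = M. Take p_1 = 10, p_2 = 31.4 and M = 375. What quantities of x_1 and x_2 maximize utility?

x_1* = 7.595, x_2* = 9.5239

MRS = (1/3)·(x_2−8)/(x_1−6). Tangency with p_1/p_2 gives x_2−8 = 3·(p_1/p_2)·(x_1−6).
After buying the subsistence bundle (6, 8), a share 0.25 of the remaining income goes to x_1: x_1* = 6 + 0.25·(M − 6p_1 − 8p_2)/p_1.
Discretionary income = 375 − 6·10 − 8·31.4 = 63.8; x_1* = 6 + 0.25·63.8/10 = 7.595; x_2* = 8 + 0.75·63.8/31.4 = 9.5239.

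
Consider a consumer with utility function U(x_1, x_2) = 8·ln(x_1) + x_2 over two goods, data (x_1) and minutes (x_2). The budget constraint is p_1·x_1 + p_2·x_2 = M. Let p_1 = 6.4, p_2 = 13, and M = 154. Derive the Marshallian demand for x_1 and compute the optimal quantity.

x_1* = 16.25

MU_x_1 = 8/x_1, MU_x_2 = 1. Tangency: 8/x_1 = p_1/p_2.
So x_1*(p_1,p_2) = 8·p_2/p_1, independent of income; and x_2* = (M − 8·p_2)/p_2.
At the given prices: x_1* = 8·13/6.4 = 16.25.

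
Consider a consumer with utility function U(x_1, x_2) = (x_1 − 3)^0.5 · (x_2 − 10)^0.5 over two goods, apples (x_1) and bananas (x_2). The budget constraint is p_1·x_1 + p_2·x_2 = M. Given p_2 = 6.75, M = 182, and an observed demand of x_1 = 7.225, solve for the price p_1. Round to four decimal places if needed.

Let x_1' = x_1−3, x_2' = x_2−10. MRS = x_2'/x_1' = p_1/p_2.
Substituting into the budget: x_1* = 3 + 0.5·(M − 3·p_1 − 10·p_2)/p_1, and x_2* = 10 + 0.5·(…)/p_2.
Set x_1* = 7.225 in the demand function and solve for p_1: p_1 = 10.

p_1 = 10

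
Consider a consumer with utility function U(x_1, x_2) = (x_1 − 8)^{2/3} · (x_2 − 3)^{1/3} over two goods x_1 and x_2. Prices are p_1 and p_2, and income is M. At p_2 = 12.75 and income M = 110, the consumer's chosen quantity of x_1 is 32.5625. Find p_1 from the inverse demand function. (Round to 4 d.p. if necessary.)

MRS = 2·(x_2−3)/(x_1−8). Tangency with p_1/p_2 gives x_2−3 = (1/2)·(p_1/p_2)·(x_1−8).
Substituting into the budget: x_1* = 8 + 2/3·(M − 8·p_1 − 3·p_2)/p_1, and x_2* = 3 + 1/3·(…)/p_2.
Set x_1* = 32.5625 in the demand function and solve for p_1: p_1 = 1.6.

p_1 = 1.6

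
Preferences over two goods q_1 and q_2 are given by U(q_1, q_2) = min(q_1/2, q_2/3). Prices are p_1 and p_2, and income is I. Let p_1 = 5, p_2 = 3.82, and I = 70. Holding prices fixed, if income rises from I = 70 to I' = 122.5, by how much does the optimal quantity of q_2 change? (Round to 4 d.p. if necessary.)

Δq_2* = 7.3392

With perfect complements, no substitution: consume in ratio q_1:q_2 = 2:3.
Budget: p_1·q_1 + p_2·(3/2)·q_1 = I, so (2·p_1 + 3·p_2)·q_1 = 2·I.
Demand: q_1*(p_1,p_2,I) = 2·I/(2·p_1 + 3·p_2), q_2* = 3·I/(2·p_1 + 3·p_2).
Here 2·5 + 3·3.82 = 21.46, giving q_2* = 9.7856.
At I' = 122.5: q_2* = 17.1249. Change: 17.1249 − 9.7856 = 7.3392.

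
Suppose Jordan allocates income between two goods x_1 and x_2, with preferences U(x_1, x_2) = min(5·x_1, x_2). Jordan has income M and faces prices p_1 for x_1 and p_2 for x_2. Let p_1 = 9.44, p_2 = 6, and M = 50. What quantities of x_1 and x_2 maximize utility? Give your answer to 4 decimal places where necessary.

x_1* = 1.2677, x_2* = 6.3387

Leontief preferences: the optimum is at the kink where x_1/1 = x_2/5, i.e. x_2 = 5·x_1.
Budget: p_1·x_1 + p_2·5·x_1 = M, so (p_1 + 5·p_2)·x_1 = M.
Demand: x_1*(p_1,p_2,M) = M/(p_1 + 5·p_2), x_2* = 5·M/(p_1 + 5·p_2).
Here 9.44 + 5·6 = 39.44, giving x_1* = 1.2677 and x_2* = 6.3387.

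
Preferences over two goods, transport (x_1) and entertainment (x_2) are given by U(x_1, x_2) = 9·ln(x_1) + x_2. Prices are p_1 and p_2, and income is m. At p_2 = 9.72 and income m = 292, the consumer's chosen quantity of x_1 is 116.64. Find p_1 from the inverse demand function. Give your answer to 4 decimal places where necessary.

p_1 = 0.75

MU_x_1 = 9/x_1, MU_x_2 = 1. Tangency: 9/x_1 = p_1/p_2.
So x_1*(p_1,p_2) = 9·p_2/p_1, independent of income; and x_2* = (m − 9·p_2)/p_2.
Set x_1* = 116.64 in the demand function and solve for p_1: p_1 = 0.75.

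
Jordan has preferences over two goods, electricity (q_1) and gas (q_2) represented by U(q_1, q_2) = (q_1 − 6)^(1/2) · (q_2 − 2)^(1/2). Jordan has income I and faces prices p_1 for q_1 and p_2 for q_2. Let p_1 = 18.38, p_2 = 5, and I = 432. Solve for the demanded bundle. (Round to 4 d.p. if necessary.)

q_1* = 14.4799, q_2* = 33.172

This is Cobb-Douglas in (q_1−6, q_2−2): tangency gives 0.5·p_2·(q_2−2) = 0.5·p_1·(q_1−6).
Substituting into the budget: q_1* = 6 + 0.5·(I − 6·p_1 − 2·p_2)/p_1, and q_2* = 2 + 0.5·(…)/p_2.
Discretionary income = 432 − 6·18.38 − 2·5 = 311.72; q_1* = 6 + 0.5·311.72/18.38 = 14.4799; q_2* = 2 + 0.5·311.72/5 = 33.172.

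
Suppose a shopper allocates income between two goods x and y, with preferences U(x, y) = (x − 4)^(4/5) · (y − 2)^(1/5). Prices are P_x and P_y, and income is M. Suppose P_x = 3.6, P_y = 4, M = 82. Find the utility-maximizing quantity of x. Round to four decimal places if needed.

x* = 17.2444

MRS = 4·(y−2)/(x−4). Tangency with P_x/P_y gives y−2 = (1/4)·(P_x/P_y)·(x−4).
After buying the subsistence bundle (4, 2), a share 0.8 of the remaining income goes to x: x* = 4 + 0.8·(M − 4P_x − 2P_y)/P_x.
Discretionary income = 82 − 4·3.6 − 2·4 = 59.6; x* = 4 + 0.8·59.6/3.6 = 17.2444.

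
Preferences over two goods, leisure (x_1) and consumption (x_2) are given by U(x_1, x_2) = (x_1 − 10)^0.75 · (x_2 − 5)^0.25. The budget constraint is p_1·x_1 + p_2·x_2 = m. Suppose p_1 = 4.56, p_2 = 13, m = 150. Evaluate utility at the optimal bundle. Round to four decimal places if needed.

Substituting into the budget: x_1* = 10 + 0.75·(m − 10·p_1 − 5·p_2)/p_1, and x_2* = 5 + 0.25·(…)/p_2.
Discretionary income = 150 − 10·4.56 − 5·13 = 39.4; x_1* = 10 + 0.75·39.4/4.56 = 16.4803; x_2* = 5 + 0.25·39.4/13 = 5.7577.
Utility at the optimum: U(16.4803, 5.7577) = 3.7894.

V = 3.7894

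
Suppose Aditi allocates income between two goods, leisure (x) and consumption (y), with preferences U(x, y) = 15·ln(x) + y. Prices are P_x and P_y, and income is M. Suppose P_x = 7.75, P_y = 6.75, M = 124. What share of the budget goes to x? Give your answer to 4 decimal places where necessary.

share on x = 0.8165

At the given prices: x* = 15·6.75/7.75 = 13.0645, and y* = 3.3704.
Expenditure on x: 7.75·13.0645 = 101.25; share = 0.8165.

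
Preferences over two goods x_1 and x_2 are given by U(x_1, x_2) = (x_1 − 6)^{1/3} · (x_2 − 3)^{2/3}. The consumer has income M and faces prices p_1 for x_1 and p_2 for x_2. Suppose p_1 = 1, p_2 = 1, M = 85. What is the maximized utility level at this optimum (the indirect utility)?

Let x_1' = x_1−6, x_2' = x_2−3. MRS = (1/2)·x_2'/x_1' = p_1/p_2.
After buying the subsistence bundle (6, 3), a share 1/3 of the remaining income goes to x_1: x_1* = 6 + 1/3·(M − 6p_1 − 3p_2)/p_1.
Discretionary income = 85 − 6·1 − 3·1 = 76; x_1* = 6 + 1/3·76/1 = 31.3333; x_2* = 3 + 2/3·76/1 = 53.6667.
Utility at the optimum: U(31.3333, 53.6667) = 40.2142.

V = 40.2142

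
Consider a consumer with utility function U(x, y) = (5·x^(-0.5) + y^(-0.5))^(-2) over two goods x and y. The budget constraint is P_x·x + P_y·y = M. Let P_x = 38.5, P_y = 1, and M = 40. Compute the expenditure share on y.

share on y = 0.092

From the CES first-order condition, 5·(y/x)^(1.5) = P_x/P_y.
Hence y/x = ((1/5)·P_x/P_y)^(1/(1.5)), i.e. raised to the 2/3 power.
With the ratio pinned down, the budget gives x* = M/(P_x + P_y·(y/x)) and y* = (y/x)·x*.
Numerically y/x = 3.899364, so x* = 40/(38.5 + 1·3.899364) = 0.9434 and y* = 3.899364·0.9434 = 3.6787.
Expenditure on y: 1·3.6787 = 3.6787; share = 0.092.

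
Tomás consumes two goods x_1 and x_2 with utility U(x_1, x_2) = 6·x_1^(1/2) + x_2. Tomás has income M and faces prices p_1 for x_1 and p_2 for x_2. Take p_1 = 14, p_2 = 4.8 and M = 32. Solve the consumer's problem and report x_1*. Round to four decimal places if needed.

MU_x_1 = 3/√x_1, MU_x_2 = 1. Tangency: 3/√x_1 = p_1/p_2.
Solve: √x_1 = 3·p_2/p_1, so x_1*(p_1,p_2) = (3·p_2/p_1)², and x_2* = (M − p_1·x_1*)/p_2.
Plugging in: x_1* = (3·4.8/14)² = 1.058.

x_1* = 1.058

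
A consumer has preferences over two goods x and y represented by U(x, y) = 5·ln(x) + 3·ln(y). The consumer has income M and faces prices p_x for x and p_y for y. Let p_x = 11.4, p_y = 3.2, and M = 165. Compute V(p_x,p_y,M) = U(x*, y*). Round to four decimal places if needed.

V = 19.8975

The MRS is (5/3)·y/x. Set MRS = p_x/p_y.
Rearranging, p_y·y = (3/5)·p_x·x. Substituting into the budget gives p_x·x·(1 + (3/5)) = M.
Demand: x*(p_x,p_y,M) = 0.625·M/p_x and y* = 0.375·M/p_y.
At p_x=11.4, p_y=3.2, M=165: x* = 0.625·165/11.4 = 9.0461, y* = 19.3359.
Utility at the optimum: U(9.0461, 19.3359) = 19.8975.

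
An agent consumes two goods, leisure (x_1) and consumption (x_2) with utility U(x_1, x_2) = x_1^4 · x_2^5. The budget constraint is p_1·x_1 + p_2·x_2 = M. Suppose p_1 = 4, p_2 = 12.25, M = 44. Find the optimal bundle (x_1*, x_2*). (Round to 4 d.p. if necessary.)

The MRS is (4/5)·x_2/x_1. Set MRS = p_1/p_2.
So 4·p_2·x_2 = 5·p_1·x_1; combined with the budget, a share 4/9 of income goes to x_1.
Demand: x_1*(p_1,p_2,M) = 4/9·M/p_1 and x_2* = 5/9·M/p_2.
At p_1=4, p_2=12.25, M=44: x_1* = 4/9·44/4 = 4.8889, x_2* = 1.9955.

x_1* = 4.8889, x_2* = 1.9955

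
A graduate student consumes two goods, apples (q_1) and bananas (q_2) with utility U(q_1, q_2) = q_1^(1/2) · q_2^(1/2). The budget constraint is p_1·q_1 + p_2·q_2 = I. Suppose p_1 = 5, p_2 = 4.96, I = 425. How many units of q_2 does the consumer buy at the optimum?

q_2* = 42.8427

MU_q_1/MU_q_2 = (0.5·q_2)/(0.5·q_1); tangency sets this equal to p_1/p_2.
Rearranging, p_2·q_2 = p_1·q_1. Substituting into the budget gives p_1·q_1·(1 + 1) = I.
Demand: q_1*(p_1,p_2,I) = 0.5·I/p_1 and q_2* = 0.5·I/p_2.
At p_1=5, p_2=4.96, I=425: q_2* = 0.5·425/4.96 = 42.8427.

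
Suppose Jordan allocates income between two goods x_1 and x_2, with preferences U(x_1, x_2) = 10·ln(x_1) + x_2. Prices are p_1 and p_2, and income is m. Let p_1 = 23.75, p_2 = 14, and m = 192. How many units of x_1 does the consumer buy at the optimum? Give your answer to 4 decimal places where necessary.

x_1* = 5.8947

Set MRS = p_1/p_2: (10/x_1)/1 = p_1/p_2.
So x_1*(p_1,p_2) = 10·p_2/p_1, independent of income; and x_2* = (m − 10·p_2)/p_2.
At the given prices: x_1* = 10·14/23.75 = 5.8947.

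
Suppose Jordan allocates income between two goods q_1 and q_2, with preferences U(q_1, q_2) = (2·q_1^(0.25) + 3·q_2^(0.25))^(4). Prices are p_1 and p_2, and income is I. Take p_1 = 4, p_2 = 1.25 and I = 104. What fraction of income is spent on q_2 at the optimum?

share on q_2 = 0.7167

MRS = MU_q_1/MU_q_2 = (2/3)·(q_2/q_1)^(0.75). Set equal to p_1/p_2.
Solve for the ratio: q_2/q_1 = [(3/2)·p_1/p_2]^(4/3).
Substitute q_2 = (q_2/q_1)·q_1 into the budget: q_1* = I/(p_1 + p_2·(q_2/q_1)).
Numerically q_2/q_1 = 8.096954, so q_1* = 104/(4 + 1.25·8.096954) = 7.3648 and q_2* = 8.096954·7.3648 = 59.6326.
Expenditure on q_2: 1.25·59.6326 = 74.5407; share = 0.7167.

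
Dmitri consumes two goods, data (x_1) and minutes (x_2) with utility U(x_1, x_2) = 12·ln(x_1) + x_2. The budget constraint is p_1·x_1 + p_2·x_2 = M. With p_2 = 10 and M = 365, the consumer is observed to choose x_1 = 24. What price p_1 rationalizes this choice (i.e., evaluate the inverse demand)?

p_1 = 5

Set MRS = p_1/p_2: (12/x_1)/1 = p_1/p_2.
So x_1*(p_1,p_2) = 12·p_2/p_1, independent of income; and x_2* = (M − 12·p_2)/p_2.
Set x_1* = 24 in the demand function and solve for p_1: p_1 = 5.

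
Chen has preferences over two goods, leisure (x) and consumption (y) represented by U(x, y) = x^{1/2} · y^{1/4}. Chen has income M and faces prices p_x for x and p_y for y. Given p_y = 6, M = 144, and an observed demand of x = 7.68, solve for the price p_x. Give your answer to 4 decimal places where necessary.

p_x = 12.5

The MRS is 2·y/x. Set MRS = p_x/p_y.
So 0.5·p_y·y = 0.25·p_x·x; combined with the budget, a share 2/3 of income goes to x.
Demand: x*(p_x,p_y,M) = 2/3·M/p_x and y* = 1/3·M/p_y.
Set x* = 7.68 in the demand function and solve for p_x: p_x = 12.5.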